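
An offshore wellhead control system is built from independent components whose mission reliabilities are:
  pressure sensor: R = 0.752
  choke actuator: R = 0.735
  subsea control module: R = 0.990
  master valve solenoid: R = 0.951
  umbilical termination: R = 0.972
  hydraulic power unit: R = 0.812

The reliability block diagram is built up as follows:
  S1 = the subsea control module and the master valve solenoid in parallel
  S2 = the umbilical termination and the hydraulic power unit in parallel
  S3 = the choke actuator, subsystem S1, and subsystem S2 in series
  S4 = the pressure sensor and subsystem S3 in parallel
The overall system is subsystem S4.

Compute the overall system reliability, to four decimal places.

Parallel (subsea control module and master valve solenoid): 1 − (1 − 0.990000)(1 − 0.951000) = 0.999510
Parallel (umbilical termination and hydraulic power unit): 1 − (1 − 0.972000)(1 − 0.812000) = 0.994736
Series (choke actuator, [0.999510], and [0.994736]): 0.735000 × 0.999510 × 0.994736 = 0.730773
Parallel (pressure sensor and [0.730773]): 1 − (1 − 0.752000)(1 − 0.730773) = 0.9332

0.9332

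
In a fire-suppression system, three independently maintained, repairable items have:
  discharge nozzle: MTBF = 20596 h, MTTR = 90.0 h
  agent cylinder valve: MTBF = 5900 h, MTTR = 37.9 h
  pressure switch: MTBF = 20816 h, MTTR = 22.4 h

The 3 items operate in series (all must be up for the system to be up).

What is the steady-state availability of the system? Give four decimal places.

0.9882

A(discharge nozzle) = MTBF/(MTBF+MTTR) = 20596/(20596+90.0) = 0.995649
A(agent cylinder valve) = MTBF/(MTBF+MTTR) = 5900/(5900+37.9) = 0.993617
A(pressure switch) = MTBF/(MTBF+MTTR) = 20816/(20816+22.4) = 0.998925
Series availability: 0.995649 × 0.993617 × 0.998925 = 0.9882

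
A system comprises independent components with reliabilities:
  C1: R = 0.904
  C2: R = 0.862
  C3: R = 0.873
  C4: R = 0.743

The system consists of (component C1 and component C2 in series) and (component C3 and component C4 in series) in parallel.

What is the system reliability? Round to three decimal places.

Series (C1 and C2): 0.90400 × 0.86200 = 0.77925
Series (C3 and C4): 0.87300 × 0.74300 = 0.64864
Parallel ([0.77925] and [0.64864]): 1 − (1 − 0.77925)(1 − 0.64864) = 0.922

0.922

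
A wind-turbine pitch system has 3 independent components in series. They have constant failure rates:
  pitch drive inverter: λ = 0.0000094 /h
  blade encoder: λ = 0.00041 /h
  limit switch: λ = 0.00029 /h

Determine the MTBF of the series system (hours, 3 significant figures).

1410

Series of exponential components: λ_sys = Σ λ_i
λ_sys = 0.0000094 + 0.00041 + 0.00029 = 7.0940e-04 /h
MTBF = 1 / λ_sys = 1410 h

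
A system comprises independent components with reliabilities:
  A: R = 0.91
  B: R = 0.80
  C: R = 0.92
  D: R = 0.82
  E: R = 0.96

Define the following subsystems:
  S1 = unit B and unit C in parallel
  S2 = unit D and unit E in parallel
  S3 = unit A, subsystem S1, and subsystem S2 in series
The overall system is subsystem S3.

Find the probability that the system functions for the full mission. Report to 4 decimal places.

0.8890

Parallel (B and C): 1 − (1 − 0.800000)(1 − 0.920000) = 0.984000
Parallel (D and E): 1 − (1 − 0.820000)(1 − 0.960000) = 0.992800
Series (A, [0.984000], and [0.992800]): 0.910000 × 0.984000 × 0.992800 = 0.8890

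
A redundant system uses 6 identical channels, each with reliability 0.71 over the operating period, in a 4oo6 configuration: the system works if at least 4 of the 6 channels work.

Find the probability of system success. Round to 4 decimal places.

R = Σ_{i=4}^{6} C(6,i) p^i (1−p)^{6−i} with p = 0.71
C(6,4)·0.71^4·0.29^2 = 0.320568
C(6,5)·0.71^5·0.29^1 = 0.313936
C(6,6)·0.71^6·0.29^0 = 0.128100
Sum = 0.7626

0.7626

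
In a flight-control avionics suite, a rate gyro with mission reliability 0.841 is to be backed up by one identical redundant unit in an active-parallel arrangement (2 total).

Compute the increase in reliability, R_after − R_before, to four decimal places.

0.1337

R_before = 0.841
R_after = 1 − (1 − 0.841)^2 = 0.9747
ΔR = 0.9747 − 0.841 = 0.1337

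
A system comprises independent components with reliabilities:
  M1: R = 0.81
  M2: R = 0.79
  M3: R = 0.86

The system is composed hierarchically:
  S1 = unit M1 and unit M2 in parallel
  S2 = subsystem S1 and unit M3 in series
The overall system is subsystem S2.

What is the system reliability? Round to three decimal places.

Parallel (M1 and M2): 1 − (1 − 0.81000)(1 − 0.79000) = 0.96010
Series ([0.96010] and M3): 0.96010 × 0.86000 = 0.826

0.826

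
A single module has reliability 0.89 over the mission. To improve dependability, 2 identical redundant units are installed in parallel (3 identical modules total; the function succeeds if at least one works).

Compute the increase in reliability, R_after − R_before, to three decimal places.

R_before = 0.89
R_after = 1 − (1 − 0.89)^3 = 0.999
ΔR = 0.999 − 0.89 = 0.109

0.109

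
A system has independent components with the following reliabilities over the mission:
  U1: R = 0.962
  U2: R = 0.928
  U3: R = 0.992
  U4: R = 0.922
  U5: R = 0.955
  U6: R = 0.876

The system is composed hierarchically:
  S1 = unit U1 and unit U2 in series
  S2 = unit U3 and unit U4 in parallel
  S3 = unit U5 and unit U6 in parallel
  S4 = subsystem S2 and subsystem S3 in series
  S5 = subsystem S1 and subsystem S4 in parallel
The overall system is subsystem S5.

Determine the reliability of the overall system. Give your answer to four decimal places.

0.9993

Series (U1 and U2): 0.962000 × 0.928000 = 0.892736
Parallel (U3 and U4): 1 − (1 − 0.992000)(1 − 0.922000) = 0.999376
Parallel (U5 and U6): 1 − (1 − 0.955000)(1 − 0.876000) = 0.994420
Series ([0.999376] and [0.994420]): 0.999376 × 0.994420 = 0.993799
Parallel ([0.892736] and [0.993799]): 1 − (1 − 0.892736)(1 − 0.993799) = 0.9993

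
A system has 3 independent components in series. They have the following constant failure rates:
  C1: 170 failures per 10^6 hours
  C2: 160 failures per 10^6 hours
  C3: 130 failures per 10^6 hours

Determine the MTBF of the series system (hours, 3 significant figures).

2170

Series of exponential components: λ_sys = Σ λ_i
λ_sys = 0.00017 + 0.00016 + 0.00013 = 4.6000e-04 /h
MTBF = 1 / λ_sys = 2170 h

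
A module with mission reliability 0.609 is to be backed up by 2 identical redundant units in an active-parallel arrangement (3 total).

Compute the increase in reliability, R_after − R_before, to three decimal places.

R_before = 0.609
R_after = 1 − (1 − 0.609)^3 = 0.940
ΔR = 0.940 − 0.609 = 0.331

0.331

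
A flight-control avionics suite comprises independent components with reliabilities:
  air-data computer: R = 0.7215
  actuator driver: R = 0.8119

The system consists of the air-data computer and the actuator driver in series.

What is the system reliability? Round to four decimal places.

0.5858

Series (air-data computer and actuator driver): 0.721500 × 0.811900 = 0.5858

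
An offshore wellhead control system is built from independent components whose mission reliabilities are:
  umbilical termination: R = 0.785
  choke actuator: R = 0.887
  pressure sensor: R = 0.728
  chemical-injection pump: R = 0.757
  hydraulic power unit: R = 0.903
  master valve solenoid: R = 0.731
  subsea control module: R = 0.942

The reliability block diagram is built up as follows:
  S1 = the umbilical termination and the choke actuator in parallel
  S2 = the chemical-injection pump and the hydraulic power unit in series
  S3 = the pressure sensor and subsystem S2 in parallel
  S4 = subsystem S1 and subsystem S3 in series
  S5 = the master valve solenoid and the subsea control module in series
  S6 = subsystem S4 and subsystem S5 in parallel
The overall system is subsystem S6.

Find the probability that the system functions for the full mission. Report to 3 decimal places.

Parallel (umbilical termination and choke actuator): 1 − (1 − 0.78500)(1 − 0.88700) = 0.97571
Series (chemical-injection pump and hydraulic power unit): 0.75700 × 0.90300 = 0.68357
Parallel (pressure sensor and [0.68357]): 1 − (1 − 0.72800)(1 − 0.68357) = 0.91393
Series ([0.97571] and [0.91393]): 0.97571 × 0.91393 = 0.89173
Series (master valve solenoid and subsea control module): 0.73100 × 0.94200 = 0.68860
Parallel ([0.89173] and [0.68860]): 1 − (1 − 0.89173)(1 − 0.68860) = 0.966

0.966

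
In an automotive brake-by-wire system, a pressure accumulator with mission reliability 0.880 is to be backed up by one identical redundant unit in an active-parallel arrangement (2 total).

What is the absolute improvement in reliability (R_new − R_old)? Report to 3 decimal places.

R_before = 0.880
R_after = 1 − (1 − 0.880)^2 = 0.986
ΔR = 0.986 − 0.880 = 0.106

0.106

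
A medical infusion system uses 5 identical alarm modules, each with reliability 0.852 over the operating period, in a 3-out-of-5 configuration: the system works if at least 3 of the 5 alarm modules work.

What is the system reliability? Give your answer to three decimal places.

R = Σ_{i=3}^{5} C(5,i) p^i (1−p)^{5−i} with p = 0.852
C(5,3)·0.852^3·0.148^2 = 0.13547
C(5,4)·0.852^4·0.148^1 = 0.38993
C(5,5)·0.852^5·0.148^0 = 0.44895
Sum = 0.974

0.974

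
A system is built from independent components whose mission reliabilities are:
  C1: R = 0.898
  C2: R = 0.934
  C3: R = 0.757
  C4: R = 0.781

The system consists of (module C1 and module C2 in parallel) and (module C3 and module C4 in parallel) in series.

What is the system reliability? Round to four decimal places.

Parallel (C1 and C2): 1 − (1 − 0.898000)(1 − 0.934000) = 0.993268
Parallel (C3 and C4): 1 − (1 − 0.757000)(1 − 0.781000) = 0.946783
Series ([0.993268] and [0.946783]): 0.993268 × 0.946783 = 0.9404

0.9404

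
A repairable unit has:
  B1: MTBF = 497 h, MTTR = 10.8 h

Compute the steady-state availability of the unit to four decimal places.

0.9787

A(B1) = MTBF/(MTBF+MTTR) = 497/(497+10.8) = 0.9787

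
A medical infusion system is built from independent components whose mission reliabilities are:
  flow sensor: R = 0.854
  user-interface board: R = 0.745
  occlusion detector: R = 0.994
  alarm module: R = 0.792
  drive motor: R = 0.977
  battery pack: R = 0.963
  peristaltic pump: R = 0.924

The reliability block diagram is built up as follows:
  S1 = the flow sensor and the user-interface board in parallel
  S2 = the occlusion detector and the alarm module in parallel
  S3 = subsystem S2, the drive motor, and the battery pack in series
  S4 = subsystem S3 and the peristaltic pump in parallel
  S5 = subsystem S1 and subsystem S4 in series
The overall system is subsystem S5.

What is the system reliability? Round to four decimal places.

Parallel (flow sensor and user-interface board): 1 − (1 − 0.854000)(1 − 0.745000) = 0.962770
Parallel (occlusion detector and alarm module): 1 − (1 − 0.994000)(1 − 0.792000) = 0.998752
Series ([0.998752], drive motor, and battery pack): 0.998752 × 0.977000 × 0.963000 = 0.939677
Parallel ([0.939677] and peristaltic pump): 1 − (1 − 0.939677)(1 − 0.924000) = 0.995415
Series ([0.962770] and [0.995415]): 0.962770 × 0.995415 = 0.9584

0.9584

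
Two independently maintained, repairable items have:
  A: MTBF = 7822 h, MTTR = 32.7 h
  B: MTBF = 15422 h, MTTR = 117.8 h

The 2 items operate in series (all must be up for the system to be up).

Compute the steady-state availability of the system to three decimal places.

A(A) = MTBF/(MTBF+MTTR) = 7822/(7822+32.7) = 0.995837
A(B) = MTBF/(MTBF+MTTR) = 15422/(15422+117.8) = 0.992419
Series availability: 0.995837 × 0.992419 = 0.988

0.988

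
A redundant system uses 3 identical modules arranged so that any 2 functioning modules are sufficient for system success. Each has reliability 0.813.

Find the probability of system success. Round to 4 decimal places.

R = Σ_{i=2}^{3} C(3,i) p^i (1−p)^{3−i} with p = 0.813
C(3,2)·0.813^2·0.187^1 = 0.370804
C(3,3)·0.813^3·0.187^0 = 0.537368
Sum = 0.9082

0.9082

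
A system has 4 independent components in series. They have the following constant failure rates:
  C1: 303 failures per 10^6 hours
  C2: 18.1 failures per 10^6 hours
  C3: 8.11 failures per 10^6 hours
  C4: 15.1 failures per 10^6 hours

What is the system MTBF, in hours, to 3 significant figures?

2900

Series of exponential components: λ_sys = Σ λ_i
λ_sys = 0.000303 + 0.0000181 + 0.00000811 + 0.0000151 = 3.4431e-04 /h
MTBF = 1 / λ_sys = 2900 h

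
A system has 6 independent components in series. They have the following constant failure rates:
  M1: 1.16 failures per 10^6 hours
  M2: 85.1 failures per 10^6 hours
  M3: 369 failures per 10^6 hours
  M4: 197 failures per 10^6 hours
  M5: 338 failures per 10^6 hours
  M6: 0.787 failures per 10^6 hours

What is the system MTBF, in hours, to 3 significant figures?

1010

Series of exponential components: λ_sys = Σ λ_i
λ_sys = 0.00000116 + 0.0000851 + 0.000369 + 0.000197 + 0.000338 + 0.000000787 = 9.9105e-04 /h
MTBF = 1 / λ_sys = 1010 h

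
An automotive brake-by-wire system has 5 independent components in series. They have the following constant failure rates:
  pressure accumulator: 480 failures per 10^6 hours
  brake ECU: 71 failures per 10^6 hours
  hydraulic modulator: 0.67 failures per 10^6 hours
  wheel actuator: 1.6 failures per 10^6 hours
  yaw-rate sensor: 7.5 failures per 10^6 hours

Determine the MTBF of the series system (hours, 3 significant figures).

1780

Series of exponential components: λ_sys = Σ λ_i
λ_sys = 0.00048 + 0.000071 + 0.00000067 + 0.0000016 + 0.0000075 = 5.6077e-04 /h
MTBF = 1 / λ_sys = 1780 h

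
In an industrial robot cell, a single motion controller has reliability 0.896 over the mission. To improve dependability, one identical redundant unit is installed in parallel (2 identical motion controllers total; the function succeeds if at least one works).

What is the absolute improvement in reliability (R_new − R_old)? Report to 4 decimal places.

R_before = 0.896
R_after = 1 − (1 − 0.896)^2 = 0.9892
ΔR = 0.9892 − 0.896 = 0.0932

0.0932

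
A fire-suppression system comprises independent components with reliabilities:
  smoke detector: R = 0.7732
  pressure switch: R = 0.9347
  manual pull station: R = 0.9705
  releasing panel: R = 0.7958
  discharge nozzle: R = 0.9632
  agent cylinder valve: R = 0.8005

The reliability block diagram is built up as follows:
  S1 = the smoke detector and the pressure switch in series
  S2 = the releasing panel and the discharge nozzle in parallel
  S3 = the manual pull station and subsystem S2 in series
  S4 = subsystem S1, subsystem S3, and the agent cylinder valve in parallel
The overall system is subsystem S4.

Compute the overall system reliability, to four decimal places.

Series (smoke detector and pressure switch): 0.773200 × 0.934700 = 0.722710
Parallel (releasing panel and discharge nozzle): 1 − (1 − 0.795800)(1 − 0.963200) = 0.992485
Series (manual pull station and [0.992485]): 0.970500 × 0.992485 = 0.963207
Parallel ([0.722710], [0.963207], and agent cylinder valve): 1 − (1 − 0.722710)(1 − 0.963207)(1 − 0.800500) = 0.9980

0.9980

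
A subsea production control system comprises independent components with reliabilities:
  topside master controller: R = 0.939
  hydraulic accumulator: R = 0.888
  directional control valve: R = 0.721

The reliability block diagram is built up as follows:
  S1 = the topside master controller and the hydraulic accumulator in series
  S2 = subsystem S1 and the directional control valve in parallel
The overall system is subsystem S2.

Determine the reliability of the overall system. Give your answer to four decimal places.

Series (topside master controller and hydraulic accumulator): 0.939000 × 0.888000 = 0.833832
Parallel ([0.833832] and directional control valve): 1 − (1 − 0.833832)(1 − 0.721000) = 0.9536

0.9536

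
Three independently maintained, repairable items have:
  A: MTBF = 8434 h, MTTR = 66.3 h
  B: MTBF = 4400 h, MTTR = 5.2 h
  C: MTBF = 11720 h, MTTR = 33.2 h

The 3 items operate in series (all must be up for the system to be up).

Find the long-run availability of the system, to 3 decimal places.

A(A) = MTBF/(MTBF+MTTR) = 8434/(8434+66.3) = 0.992200
A(B) = MTBF/(MTBF+MTTR) = 4400/(4400+5.2) = 0.998820
A(C) = MTBF/(MTBF+MTTR) = 11720/(11720+33.2) = 0.997175
Series availability: 0.992200 × 0.998820 × 0.997175 = 0.988

0.988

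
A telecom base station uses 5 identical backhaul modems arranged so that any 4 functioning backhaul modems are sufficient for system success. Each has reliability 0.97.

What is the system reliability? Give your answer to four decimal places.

R = Σ_{i=4}^{5} C(5,i) p^i (1−p)^{5−i} with p = 0.97
C(5,4)·0.97^4·0.03^1 = 0.132794
C(5,5)·0.97^5·0.03^0 = 0.858734
Sum = 0.9915

0.9915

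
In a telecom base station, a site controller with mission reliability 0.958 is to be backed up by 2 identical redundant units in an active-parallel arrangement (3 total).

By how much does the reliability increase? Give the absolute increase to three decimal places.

R_before = 0.958
R_after = 1 − (1 − 0.958)^3 = 1.000
ΔR = 1.000 − 0.958 = 0.042

0.042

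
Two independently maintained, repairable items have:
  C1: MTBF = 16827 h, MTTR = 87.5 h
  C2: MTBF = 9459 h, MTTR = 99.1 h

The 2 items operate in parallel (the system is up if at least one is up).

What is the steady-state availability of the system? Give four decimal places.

A(C1) = MTBF/(MTBF+MTTR) = 16827/(16827+87.5) = 0.994827
A(C2) = MTBF/(MTBF+MTTR) = 9459/(9459+99.1) = 0.989632
Parallel availability: 1 − (1 − 0.994827)(1 − 0.989632) = 0.9999

0.9999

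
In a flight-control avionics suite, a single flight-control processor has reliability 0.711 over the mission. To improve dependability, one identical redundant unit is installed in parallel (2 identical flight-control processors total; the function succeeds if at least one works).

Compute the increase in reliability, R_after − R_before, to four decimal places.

0.2055

R_before = 0.711
R_after = 1 − (1 − 0.711)^2 = 0.9165
ΔR = 0.9165 − 0.711 = 0.2055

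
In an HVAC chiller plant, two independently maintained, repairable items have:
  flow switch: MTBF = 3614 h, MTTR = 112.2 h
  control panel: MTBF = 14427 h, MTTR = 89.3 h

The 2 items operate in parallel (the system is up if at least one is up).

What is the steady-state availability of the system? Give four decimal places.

A(flow switch) = MTBF/(MTBF+MTTR) = 3614/(3614+112.2) = 0.969889
A(control panel) = MTBF/(MTBF+MTTR) = 14427/(14427+89.3) = 0.993848
Parallel availability: 1 − (1 − 0.969889)(1 − 0.993848) = 0.9998

0.9998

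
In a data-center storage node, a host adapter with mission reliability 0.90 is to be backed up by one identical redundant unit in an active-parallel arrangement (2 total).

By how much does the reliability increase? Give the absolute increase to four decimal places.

R_before = 0.90
R_after = 1 − (1 − 0.90)^2 = 0.9900
ΔR = 0.9900 − 0.90 = 0.0900

0.0900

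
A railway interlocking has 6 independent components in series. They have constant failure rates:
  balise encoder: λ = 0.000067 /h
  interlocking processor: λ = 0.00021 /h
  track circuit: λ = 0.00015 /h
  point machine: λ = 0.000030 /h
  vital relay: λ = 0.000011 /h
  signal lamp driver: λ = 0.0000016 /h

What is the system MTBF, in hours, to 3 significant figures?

Series of exponential components: λ_sys = Σ λ_i
λ_sys = 0.000067 + 0.00021 + 0.00015 + 0.000030 + 0.000011 + 0.0000016 = 4.6960e-04 /h
MTBF = 1 / λ_sys = 2130 h

2130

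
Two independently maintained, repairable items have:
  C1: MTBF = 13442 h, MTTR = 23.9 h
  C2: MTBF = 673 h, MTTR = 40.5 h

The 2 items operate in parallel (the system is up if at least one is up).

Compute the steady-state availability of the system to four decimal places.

0.9999

A(C1) = MTBF/(MTBF+MTTR) = 13442/(13442+23.9) = 0.998225
A(C2) = MTBF/(MTBF+MTTR) = 673/(673+40.5) = 0.943238
Parallel availability: 1 − (1 − 0.998225)(1 − 0.943238) = 0.9999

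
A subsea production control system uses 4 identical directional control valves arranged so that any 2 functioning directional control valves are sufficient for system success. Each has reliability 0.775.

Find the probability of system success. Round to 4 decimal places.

0.9621

R = Σ_{i=2}^{4} C(4,i) p^i (1−p)^{4−i} with p = 0.775
C(4,2)·0.775^2·0.225^2 = 0.182440
C(4,3)·0.775^3·0.225^1 = 0.418936
C(4,4)·0.775^4·0.225^0 = 0.360750
Sum = 0.9621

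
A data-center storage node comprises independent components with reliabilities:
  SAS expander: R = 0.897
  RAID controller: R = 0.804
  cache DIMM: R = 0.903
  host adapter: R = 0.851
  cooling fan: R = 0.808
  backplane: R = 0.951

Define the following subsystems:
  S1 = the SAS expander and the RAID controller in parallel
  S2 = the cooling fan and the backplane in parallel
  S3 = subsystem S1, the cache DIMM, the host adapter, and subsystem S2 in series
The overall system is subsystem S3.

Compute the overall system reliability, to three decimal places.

0.746

Parallel (SAS expander and RAID controller): 1 − (1 − 0.89700)(1 − 0.80400) = 0.97981
Parallel (cooling fan and backplane): 1 − (1 − 0.80800)(1 − 0.95100) = 0.99059
Series ([0.97981], cache DIMM, host adapter, and [0.99059]): 0.97981 × 0.90300 × 0.85100 × 0.99059 = 0.746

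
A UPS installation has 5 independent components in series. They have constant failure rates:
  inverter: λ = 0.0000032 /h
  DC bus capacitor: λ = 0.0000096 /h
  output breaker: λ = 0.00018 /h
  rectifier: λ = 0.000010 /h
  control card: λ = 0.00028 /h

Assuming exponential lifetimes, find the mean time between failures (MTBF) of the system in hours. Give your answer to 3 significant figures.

Series of exponential components: λ_sys = Σ λ_i
λ_sys = 0.0000032 + 0.0000096 + 0.00018 + 0.000010 + 0.00028 = 4.8280e-04 /h
MTBF = 1 / λ_sys = 2070 h

2070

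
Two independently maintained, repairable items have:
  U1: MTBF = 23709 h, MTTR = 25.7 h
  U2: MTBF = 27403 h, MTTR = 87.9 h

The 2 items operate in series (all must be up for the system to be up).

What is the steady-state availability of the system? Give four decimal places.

A(U1) = MTBF/(MTBF+MTTR) = 23709/(23709+25.7) = 0.998917
A(U2) = MTBF/(MTBF+MTTR) = 27403/(27403+87.9) = 0.996803
Series availability: 0.998917 × 0.996803 = 0.9957

0.9957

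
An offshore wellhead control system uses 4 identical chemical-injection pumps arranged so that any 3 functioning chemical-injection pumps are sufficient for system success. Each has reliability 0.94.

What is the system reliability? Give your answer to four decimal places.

R = Σ_{i=3}^{4} C(4,i) p^i (1−p)^{4−i} with p = 0.94
C(4,3)·0.94^3·0.06^1 = 0.199340
C(4,4)·0.94^4·0.06^0 = 0.780749
Sum = 0.9801

0.9801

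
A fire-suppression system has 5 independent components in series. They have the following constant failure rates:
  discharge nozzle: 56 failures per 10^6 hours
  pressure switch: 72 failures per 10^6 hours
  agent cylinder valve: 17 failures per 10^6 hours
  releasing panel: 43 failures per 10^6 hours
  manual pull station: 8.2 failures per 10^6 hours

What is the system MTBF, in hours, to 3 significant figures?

5100

Series of exponential components: λ_sys = Σ λ_i
λ_sys = 0.000056 + 0.000072 + 0.000017 + 0.000043 + 0.0000082 = 1.9620e-04 /h
MTBF = 1 / λ_sys = 5100 h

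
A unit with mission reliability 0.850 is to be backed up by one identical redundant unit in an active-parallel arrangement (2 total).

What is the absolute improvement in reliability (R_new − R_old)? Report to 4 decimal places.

0.1275

R_before = 0.850
R_after = 1 − (1 − 0.850)^2 = 0.9775
ΔR = 0.9775 − 0.850 = 0.1275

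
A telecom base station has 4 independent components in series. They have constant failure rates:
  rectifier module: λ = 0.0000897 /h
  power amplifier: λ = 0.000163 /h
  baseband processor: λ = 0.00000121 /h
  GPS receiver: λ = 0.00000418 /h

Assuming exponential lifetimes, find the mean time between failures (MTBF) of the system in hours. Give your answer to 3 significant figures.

Series of exponential components: λ_sys = Σ λ_i
λ_sys = 0.0000897 + 0.000163 + 0.00000121 + 0.00000418 = 2.5809e-04 /h
MTBF = 1 / λ_sys = 3870 h

3870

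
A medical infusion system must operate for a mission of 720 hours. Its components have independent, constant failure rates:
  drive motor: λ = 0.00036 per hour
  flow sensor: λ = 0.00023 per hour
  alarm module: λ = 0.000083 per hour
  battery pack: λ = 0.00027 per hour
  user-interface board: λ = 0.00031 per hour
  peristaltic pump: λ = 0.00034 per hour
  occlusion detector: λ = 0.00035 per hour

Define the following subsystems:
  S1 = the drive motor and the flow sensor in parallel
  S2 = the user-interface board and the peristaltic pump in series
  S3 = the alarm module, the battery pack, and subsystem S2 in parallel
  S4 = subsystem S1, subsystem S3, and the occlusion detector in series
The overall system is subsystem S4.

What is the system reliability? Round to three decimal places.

0.747

R(drive motor) = exp(−0.00036 × 720) = 0.77167
R(flow sensor) = exp(−0.00023 × 720) = 0.84739
R(alarm module) = exp(−0.000083 × 720) = 0.94199
R(battery pack) = exp(−0.00027 × 720) = 0.82333
R(user-interface board) = exp(−0.00031 × 720) = 0.79995
R(peristaltic pump) = exp(−0.00034 × 720) = 0.78286
R(occlusion detector) = exp(−0.00035 × 720) = 0.77724
Parallel (drive motor and flow sensor): 1 − (1 − 0.77167)(1 − 0.84739) = 0.96515
Series (user-interface board and peristaltic pump): 0.79995 × 0.78286 = 0.62625
Parallel (alarm module, battery pack, and [0.62625]): 1 − (1 − 0.94199)(1 − 0.82333)(1 − 0.62625) = 0.99617
Series ([0.96515], [0.99617], and occlusion detector): 0.96515 × 0.99617 × 0.77724 = 0.747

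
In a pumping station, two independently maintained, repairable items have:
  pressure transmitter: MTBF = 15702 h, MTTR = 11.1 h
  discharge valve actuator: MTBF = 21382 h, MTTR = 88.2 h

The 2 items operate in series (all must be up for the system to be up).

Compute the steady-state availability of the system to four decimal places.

0.9952

A(pressure transmitter) = MTBF/(MTBF+MTTR) = 15702/(15702+11.1) = 0.999294
A(discharge valve actuator) = MTBF/(MTBF+MTTR) = 21382/(21382+88.2) = 0.995892
Series availability: 0.999294 × 0.995892 = 0.9952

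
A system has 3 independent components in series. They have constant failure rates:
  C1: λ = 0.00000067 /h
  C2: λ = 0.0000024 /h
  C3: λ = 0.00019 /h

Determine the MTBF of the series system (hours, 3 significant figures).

Series of exponential components: λ_sys = Σ λ_i
λ_sys = 0.00000067 + 0.0000024 + 0.00019 = 1.9307e-04 /h
MTBF = 1 / λ_sys = 5180 h

5180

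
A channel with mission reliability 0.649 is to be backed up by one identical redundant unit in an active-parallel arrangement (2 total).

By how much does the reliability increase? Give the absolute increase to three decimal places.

0.228

R_before = 0.649
R_after = 1 − (1 − 0.649)^2 = 0.877
ΔR = 0.877 − 0.649 = 0.228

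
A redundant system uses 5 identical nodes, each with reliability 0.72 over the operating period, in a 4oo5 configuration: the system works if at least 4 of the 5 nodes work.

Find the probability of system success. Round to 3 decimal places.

R = Σ_{i=4}^{5} C(5,i) p^i (1−p)^{5−i} with p = 0.72
C(5,4)·0.72^4·0.28^1 = 0.37623
C(5,5)·0.72^5·0.28^0 = 0.19349
Sum = 0.570

0.570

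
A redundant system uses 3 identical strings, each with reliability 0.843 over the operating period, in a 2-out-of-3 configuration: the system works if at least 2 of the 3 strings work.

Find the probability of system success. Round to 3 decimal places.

0.934

R = Σ_{i=2}^{3} C(3,i) p^i (1−p)^{3−i} with p = 0.843
C(3,2)·0.843^2·0.157^1 = 0.33472
C(3,3)·0.843^3·0.157^0 = 0.59908
Sum = 0.934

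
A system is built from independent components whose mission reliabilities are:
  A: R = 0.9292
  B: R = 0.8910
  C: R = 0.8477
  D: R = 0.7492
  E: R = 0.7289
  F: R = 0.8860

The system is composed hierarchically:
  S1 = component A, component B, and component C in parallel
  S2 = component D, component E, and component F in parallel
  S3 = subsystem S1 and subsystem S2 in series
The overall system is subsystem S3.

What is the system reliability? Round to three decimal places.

0.991

Parallel (A, B, and C): 1 − (1 − 0.92920)(1 − 0.89100)(1 − 0.84770) = 0.99882
Parallel (D, E, and F): 1 − (1 − 0.74920)(1 − 0.72890)(1 − 0.88600) = 0.99225
Series ([0.99882] and [0.99225]): 0.99882 × 0.99225 = 0.991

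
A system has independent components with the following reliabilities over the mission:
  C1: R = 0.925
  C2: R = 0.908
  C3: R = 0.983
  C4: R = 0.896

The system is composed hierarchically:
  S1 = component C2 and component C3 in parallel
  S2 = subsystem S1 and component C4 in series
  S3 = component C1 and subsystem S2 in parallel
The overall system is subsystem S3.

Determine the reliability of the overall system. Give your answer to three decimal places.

Parallel (C2 and C3): 1 − (1 − 0.90800)(1 − 0.98300) = 0.99844
Series ([0.99844] and C4): 0.99844 × 0.89600 = 0.89460
Parallel (C1 and [0.89460]): 1 − (1 − 0.92500)(1 − 0.89460) = 0.992

0.992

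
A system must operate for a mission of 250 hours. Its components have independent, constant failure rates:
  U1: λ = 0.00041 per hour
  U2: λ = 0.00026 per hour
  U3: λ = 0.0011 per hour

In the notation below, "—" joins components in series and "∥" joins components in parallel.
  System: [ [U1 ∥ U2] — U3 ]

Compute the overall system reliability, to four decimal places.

0.7549

R(U1) = exp(−0.00041 × 250) = 0.902578
R(U2) = exp(−0.00026 × 250) = 0.937067
R(U3) = exp(−0.0011 × 250) = 0.759572
Parallel (U1 and U2): 1 − (1 − 0.902578)(1 − 0.937067) = 0.993869
Series ([0.993869] and U3): 0.993869 × 0.759572 = 0.7549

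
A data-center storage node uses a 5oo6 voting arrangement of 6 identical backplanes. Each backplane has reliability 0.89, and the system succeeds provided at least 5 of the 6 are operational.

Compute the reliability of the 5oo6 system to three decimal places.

R = Σ_{i=5}^{6} C(6,i) p^i (1−p)^{6−i} with p = 0.89
C(6,5)·0.89^5·0.11^1 = 0.36855
C(6,6)·0.89^6·0.11^0 = 0.49698
Sum = 0.866

0.866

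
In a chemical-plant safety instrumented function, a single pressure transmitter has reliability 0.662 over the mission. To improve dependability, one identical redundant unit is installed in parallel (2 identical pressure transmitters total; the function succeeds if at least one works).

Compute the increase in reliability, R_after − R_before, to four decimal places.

0.2238

R_before = 0.662
R_after = 1 − (1 − 0.662)^2 = 0.8858
ΔR = 0.8858 − 0.662 = 0.2238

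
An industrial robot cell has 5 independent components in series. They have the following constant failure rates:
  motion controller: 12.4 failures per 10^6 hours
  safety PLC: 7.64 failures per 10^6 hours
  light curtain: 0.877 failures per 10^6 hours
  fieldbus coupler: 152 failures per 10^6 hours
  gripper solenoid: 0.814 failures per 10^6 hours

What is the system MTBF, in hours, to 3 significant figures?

Series of exponential components: λ_sys = Σ λ_i
λ_sys = 0.0000124 + 0.00000764 + 0.000000877 + 0.000152 + 0.000000814 = 1.7373e-04 /h
MTBF = 1 / λ_sys = 5760 h

5760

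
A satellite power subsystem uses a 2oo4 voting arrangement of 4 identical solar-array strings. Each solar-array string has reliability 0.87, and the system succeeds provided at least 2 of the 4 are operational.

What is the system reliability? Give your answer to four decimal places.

R = Σ_{i=2}^{4} C(4,i) p^i (1−p)^{4−i} with p = 0.87
C(4,2)·0.87^2·0.13^2 = 0.076750
C(4,3)·0.87^3·0.13^1 = 0.342422
C(4,4)·0.87^4·0.13^0 = 0.572898
Sum = 0.9921

0.9921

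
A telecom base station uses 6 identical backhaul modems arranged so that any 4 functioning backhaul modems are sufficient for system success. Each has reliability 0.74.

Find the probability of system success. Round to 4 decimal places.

R = Σ_{i=4}^{6} C(6,i) p^i (1−p)^{6−i} with p = 0.74
C(6,4)·0.74^4·0.26^2 = 0.304064
C(6,5)·0.74^5·0.26^1 = 0.346165
C(6,6)·0.74^6·0.26^0 = 0.164206
Sum = 0.8144

0.8144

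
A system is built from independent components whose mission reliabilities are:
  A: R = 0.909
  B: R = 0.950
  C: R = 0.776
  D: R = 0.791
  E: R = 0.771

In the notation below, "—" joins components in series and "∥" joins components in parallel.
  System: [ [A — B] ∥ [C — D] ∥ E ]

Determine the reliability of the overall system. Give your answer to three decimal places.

0.988

Series (A and B): 0.90900 × 0.95000 = 0.86355
Series (C and D): 0.77600 × 0.79100 = 0.61382
Parallel ([0.86355], [0.61382], and E): 1 − (1 − 0.86355)(1 − 0.61382)(1 − 0.77100) = 0.988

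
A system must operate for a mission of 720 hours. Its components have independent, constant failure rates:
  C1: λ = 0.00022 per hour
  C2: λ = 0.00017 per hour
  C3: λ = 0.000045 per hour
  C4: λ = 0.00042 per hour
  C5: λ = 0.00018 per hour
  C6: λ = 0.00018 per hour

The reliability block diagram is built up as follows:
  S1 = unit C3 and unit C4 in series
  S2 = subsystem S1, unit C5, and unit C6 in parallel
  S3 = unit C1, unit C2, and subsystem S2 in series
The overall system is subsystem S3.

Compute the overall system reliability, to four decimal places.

R(C1) = exp(−0.00022 × 720) = 0.853508
R(C2) = exp(−0.00017 × 720) = 0.884794
R(C3) = exp(−0.000045 × 720) = 0.968119
R(C4) = exp(−0.00042 × 720) = 0.739042
R(C5) = exp(−0.00018 × 720) = 0.878447
R(C6) = exp(−0.00018 × 720) = 0.878447
Series (C3 and C4): 0.968119 × 0.739042 = 0.715481
Parallel ([0.715481], C5, and C6): 1 − (1 − 0.715481)(1 − 0.878447)(1 − 0.878447) = 0.995796
Series (C1, C2, and [0.995796]): 0.853508 × 0.884794 × 0.995796 = 0.7520

0.7520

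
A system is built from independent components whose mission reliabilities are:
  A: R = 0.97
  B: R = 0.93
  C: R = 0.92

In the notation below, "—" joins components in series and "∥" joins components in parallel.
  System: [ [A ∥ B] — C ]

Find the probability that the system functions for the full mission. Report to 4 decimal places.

Parallel (A and B): 1 − (1 − 0.970000)(1 − 0.930000) = 0.997900
Series ([0.997900] and C): 0.997900 × 0.920000 = 0.9181

0.9181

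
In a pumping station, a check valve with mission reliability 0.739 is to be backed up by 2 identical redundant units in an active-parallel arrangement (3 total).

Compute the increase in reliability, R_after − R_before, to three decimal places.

R_before = 0.739
R_after = 1 − (1 − 0.739)^3 = 0.982
ΔR = 0.982 − 0.739 = 0.243

0.243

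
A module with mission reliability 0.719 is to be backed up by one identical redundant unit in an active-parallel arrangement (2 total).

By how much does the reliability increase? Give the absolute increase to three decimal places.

R_before = 0.719
R_after = 1 − (1 − 0.719)^2 = 0.921
ΔR = 0.921 − 0.719 = 0.202

0.202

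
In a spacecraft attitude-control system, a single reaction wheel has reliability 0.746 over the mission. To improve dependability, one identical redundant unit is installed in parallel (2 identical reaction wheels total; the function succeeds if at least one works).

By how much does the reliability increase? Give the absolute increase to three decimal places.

0.189

R_before = 0.746
R_after = 1 − (1 − 0.746)^2 = 0.935
ΔR = 0.935 − 0.746 = 0.189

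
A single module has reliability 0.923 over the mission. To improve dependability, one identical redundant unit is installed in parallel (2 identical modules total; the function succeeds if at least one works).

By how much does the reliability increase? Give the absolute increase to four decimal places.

R_before = 0.923
R_after = 1 − (1 − 0.923)^2 = 0.9941
ΔR = 0.9941 − 0.923 = 0.0711

0.0711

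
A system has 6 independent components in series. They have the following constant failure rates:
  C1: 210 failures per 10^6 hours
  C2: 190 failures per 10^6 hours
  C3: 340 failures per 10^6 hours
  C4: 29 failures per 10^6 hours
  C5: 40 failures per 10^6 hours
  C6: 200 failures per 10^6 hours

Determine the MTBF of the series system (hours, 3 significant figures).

991

Series of exponential components: λ_sys = Σ λ_i
λ_sys = 0.00021 + 0.00019 + 0.00034 + 0.000029 + 0.000040 + 0.00020 = 1.0090e-03 /h
MTBF = 1 / λ_sys = 991 h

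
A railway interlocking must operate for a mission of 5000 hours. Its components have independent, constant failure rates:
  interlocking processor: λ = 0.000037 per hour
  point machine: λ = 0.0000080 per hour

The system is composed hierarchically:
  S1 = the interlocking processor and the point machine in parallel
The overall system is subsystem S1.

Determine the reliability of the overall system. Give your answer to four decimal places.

R(interlocking processor) = exp(−0.000037 × 5000) = 0.831104
R(point machine) = exp(−0.0000080 × 5000) = 0.960789
Parallel (interlocking processor and point machine): 1 − (1 − 0.831104)(1 − 0.960789) = 0.9934

0.9934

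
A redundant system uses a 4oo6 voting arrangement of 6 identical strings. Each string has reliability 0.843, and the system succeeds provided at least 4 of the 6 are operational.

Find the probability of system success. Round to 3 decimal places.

R = Σ_{i=4}^{6} C(6,i) p^i (1−p)^{6−i} with p = 0.843
C(6,4)·0.843^4·0.157^2 = 0.18672
C(6,5)·0.843^5·0.157^1 = 0.40104
C(6,6)·0.843^6·0.157^0 = 0.35889
Sum = 0.947

0.947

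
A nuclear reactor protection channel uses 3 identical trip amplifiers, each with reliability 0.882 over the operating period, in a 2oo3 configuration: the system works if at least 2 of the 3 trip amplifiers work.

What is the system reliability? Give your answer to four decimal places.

R = Σ_{i=2}^{3} C(3,i) p^i (1−p)^{3−i} with p = 0.882
C(3,2)·0.882^2·0.118^1 = 0.275385
C(3,3)·0.882^3·0.118^0 = 0.686129
Sum = 0.9615

0.9615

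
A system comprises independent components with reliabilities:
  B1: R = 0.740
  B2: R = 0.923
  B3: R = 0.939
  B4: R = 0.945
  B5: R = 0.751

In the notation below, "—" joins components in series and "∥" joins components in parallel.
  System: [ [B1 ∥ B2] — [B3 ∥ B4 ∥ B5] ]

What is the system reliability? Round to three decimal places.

0.979

Parallel (B1 and B2): 1 − (1 − 0.74000)(1 − 0.92300) = 0.97998
Parallel (B3, B4, and B5): 1 − (1 − 0.93900)(1 − 0.94500)(1 − 0.75100) = 0.99916
Series ([0.97998] and [0.99916]): 0.97998 × 0.99916 = 0.979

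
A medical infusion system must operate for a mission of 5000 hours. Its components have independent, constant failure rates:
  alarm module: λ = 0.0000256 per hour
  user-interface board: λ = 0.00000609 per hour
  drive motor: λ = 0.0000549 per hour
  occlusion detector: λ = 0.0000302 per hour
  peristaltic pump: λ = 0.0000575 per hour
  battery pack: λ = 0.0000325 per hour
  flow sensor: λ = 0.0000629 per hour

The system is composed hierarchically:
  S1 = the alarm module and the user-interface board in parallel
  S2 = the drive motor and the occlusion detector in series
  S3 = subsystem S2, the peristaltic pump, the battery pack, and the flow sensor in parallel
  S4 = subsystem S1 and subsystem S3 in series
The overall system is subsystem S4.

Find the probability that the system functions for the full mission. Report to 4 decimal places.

R(alarm module) = exp(−0.0000256 × 5000) = 0.879853
R(user-interface board) = exp(−0.00000609 × 5000) = 0.970009
R(drive motor) = exp(−0.0000549 × 5000) = 0.759952
R(occlusion detector) = exp(−0.0000302 × 5000) = 0.859848
R(peristaltic pump) = exp(−0.0000575 × 5000) = 0.750137
R(battery pack) = exp(−0.0000325 × 5000) = 0.850016
R(flow sensor) = exp(−0.0000629 × 5000) = 0.730154
Parallel (alarm module and user-interface board): 1 − (1 − 0.879853)(1 − 0.970009) = 0.996397
Series (drive motor and occlusion detector): 0.759952 × 0.859848 = 0.653443
Parallel ([0.653443], peristaltic pump, battery pack, and flow sensor): 1 − (1 − 0.653443)(1 − 0.750137)(1 − 0.850016)(1 − 0.730154) = 0.996495
Series ([0.996397] and [0.996495]): 0.996397 × 0.996495 = 0.9929

0.9929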